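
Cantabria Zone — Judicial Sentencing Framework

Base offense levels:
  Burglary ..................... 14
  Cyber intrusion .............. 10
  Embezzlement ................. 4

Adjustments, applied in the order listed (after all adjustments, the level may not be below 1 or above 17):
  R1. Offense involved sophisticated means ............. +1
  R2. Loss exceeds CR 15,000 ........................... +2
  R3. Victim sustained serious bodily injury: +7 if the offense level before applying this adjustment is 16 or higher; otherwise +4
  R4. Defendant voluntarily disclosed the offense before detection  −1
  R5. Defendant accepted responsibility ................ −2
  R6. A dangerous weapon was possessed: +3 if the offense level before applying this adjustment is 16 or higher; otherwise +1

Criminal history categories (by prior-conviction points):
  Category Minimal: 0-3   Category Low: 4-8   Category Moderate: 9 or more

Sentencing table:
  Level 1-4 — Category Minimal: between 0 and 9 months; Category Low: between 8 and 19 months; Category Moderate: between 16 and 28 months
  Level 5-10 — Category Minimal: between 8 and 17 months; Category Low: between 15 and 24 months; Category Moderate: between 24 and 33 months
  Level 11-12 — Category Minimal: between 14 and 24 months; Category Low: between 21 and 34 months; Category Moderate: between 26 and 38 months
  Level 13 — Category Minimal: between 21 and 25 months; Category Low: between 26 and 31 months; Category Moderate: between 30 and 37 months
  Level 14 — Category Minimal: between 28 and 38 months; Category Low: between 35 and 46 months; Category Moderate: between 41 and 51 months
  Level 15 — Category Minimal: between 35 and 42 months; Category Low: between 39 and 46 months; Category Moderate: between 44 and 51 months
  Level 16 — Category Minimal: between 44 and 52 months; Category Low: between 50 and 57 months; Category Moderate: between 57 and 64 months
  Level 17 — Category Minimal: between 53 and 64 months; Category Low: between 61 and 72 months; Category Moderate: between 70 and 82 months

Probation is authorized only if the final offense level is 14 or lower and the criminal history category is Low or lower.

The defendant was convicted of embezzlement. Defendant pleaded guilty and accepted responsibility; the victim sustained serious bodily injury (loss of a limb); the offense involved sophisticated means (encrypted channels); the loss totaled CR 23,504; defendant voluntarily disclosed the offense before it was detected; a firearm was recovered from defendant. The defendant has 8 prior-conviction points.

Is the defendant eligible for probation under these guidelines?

Yes

Base offense level for embezzlement: 4.
R1 applies: 4 + 1 = 5.
R2 applies: 5 + 2 = 7.
R3 applies (level before this adjustment is 7 < 16, so +4): 7 + 4 = 11.
R4 applies: 11 − 1 = 10.
R5 applies: 10 − 2 = 8.
R6 applies (level before this adjustment is 8 < 16, so +1): 8 + 1 = 9.
Final offense level: 9.
Criminal history: 8 prior points → Category Low (4-8).
Level 9 falls in the 5-10 band.
Grid: Level 5-10 × Category Low = 15-24 months.
Probation check: level 9 ≤ 14 and category Low ≤ Low → eligible.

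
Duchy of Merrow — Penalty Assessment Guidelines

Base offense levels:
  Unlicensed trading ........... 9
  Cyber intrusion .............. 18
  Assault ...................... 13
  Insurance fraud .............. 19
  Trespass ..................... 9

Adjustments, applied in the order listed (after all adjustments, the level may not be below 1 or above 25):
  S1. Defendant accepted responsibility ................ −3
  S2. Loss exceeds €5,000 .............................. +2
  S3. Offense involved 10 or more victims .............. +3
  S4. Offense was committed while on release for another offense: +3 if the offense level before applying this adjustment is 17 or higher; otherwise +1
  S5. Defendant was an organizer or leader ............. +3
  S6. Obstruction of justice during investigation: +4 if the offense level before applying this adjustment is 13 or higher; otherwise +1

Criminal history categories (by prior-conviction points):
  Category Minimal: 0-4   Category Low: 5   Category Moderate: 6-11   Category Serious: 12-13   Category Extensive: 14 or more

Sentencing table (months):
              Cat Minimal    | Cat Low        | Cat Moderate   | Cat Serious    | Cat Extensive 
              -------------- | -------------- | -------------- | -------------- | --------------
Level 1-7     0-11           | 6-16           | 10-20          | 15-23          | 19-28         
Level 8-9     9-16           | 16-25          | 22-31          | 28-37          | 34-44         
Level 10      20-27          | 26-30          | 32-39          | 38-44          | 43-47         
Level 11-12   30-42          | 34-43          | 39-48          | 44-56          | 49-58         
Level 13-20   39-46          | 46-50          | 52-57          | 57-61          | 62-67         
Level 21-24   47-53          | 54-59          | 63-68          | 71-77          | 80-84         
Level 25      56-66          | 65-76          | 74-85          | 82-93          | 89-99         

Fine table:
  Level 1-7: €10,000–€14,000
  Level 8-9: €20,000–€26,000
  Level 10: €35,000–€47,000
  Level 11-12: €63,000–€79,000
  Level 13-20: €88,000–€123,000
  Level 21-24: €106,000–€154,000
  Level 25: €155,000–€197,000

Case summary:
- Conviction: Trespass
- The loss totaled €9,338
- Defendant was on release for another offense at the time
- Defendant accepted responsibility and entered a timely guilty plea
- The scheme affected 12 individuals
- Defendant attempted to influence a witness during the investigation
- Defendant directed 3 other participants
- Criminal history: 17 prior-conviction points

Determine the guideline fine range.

€88,000–€123,000

Base offense level for trespass: 9.
S1 applies: 9 − 3 = 6.
S2 applies: 6 + 2 = 8.
S3 applies: 8 + 3 = 11.
S4 applies (level before this adjustment is 11 < 17, so +1): 11 + 1 = 12.
S5 applies: 12 + 3 = 15.
S6 applies (level before this adjustment is 15 ≥ 13, so +4): 15 + 4 = 19.
Final offense level: 19.
Level 19 falls in the 13-20 band.
Fine table: Level 13-20 → €88,000–€123,000.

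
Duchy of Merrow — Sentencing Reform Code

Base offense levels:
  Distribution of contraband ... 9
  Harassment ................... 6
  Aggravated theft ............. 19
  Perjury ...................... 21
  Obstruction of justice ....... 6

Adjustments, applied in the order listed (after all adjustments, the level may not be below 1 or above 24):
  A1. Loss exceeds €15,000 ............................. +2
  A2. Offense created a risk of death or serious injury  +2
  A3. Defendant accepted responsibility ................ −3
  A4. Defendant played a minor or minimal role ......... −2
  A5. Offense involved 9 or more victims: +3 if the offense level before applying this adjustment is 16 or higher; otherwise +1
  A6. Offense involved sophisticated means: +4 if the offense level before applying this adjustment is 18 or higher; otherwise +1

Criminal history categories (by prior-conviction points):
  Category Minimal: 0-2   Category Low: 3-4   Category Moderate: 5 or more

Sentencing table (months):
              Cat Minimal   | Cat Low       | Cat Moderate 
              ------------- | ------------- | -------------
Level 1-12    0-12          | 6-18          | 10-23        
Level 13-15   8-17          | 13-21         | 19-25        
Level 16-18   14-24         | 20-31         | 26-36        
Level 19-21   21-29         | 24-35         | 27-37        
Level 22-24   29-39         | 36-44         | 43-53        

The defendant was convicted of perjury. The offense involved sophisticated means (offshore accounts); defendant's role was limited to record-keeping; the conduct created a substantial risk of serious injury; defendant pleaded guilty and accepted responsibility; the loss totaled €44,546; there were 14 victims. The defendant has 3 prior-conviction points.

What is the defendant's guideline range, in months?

36-44 months

Base offense level for perjury: 21.
A1 applies: 21 + 2 = 23.
A2 applies: 23 + 2 = 25.
A3 applies: 25 − 3 = 22.
A4 applies: 22 − 2 = 20.
A5 applies (level before this adjustment is 20 ≥ 16, so +3): 20 + 3 = 23.
A6 applies (level before this adjustment is 23 ≥ 18, so +4): 23 + 4 = 27.
Level 27 exceeds the maximum of 24; capped at 24.
Final offense level: 24.
Criminal history: 3 prior points → Category Low (3-4).
Level 24 falls in the 22-24 band.
Grid: Level 22-24 × Category Low = 36-44 months.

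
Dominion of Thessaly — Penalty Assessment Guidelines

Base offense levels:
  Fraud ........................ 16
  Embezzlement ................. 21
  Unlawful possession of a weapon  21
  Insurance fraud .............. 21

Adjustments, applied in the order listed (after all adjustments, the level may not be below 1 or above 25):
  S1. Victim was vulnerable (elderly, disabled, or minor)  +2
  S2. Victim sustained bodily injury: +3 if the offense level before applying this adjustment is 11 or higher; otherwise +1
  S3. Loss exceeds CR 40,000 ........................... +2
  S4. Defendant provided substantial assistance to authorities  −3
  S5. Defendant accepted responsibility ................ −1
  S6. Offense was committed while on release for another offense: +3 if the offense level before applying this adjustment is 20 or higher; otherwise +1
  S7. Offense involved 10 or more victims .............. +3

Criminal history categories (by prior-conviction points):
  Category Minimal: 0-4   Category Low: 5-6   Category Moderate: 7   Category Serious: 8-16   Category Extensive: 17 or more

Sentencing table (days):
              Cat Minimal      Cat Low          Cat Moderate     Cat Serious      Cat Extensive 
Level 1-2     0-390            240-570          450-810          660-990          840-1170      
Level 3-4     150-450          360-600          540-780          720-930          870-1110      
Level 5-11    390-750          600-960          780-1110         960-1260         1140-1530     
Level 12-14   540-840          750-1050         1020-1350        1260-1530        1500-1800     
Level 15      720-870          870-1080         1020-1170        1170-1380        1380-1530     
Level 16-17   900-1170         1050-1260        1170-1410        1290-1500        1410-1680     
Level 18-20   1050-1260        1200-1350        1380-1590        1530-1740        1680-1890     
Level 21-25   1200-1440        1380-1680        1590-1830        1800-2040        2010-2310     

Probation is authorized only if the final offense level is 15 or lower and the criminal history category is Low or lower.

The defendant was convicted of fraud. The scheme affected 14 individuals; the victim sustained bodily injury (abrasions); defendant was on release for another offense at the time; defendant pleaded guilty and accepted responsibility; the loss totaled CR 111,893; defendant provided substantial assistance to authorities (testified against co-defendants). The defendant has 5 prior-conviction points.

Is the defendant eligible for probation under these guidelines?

No

Base offense level for fraud: 16.
S2 applies (level before this adjustment is 16 ≥ 11, so +3): 16 + 3 = 19.
S3 applies: 19 + 2 = 21.
S4 applies: 21 − 3 = 18.
S5 applies: 18 − 1 = 17.
S6 applies (level before this adjustment is 17 < 20, so +1): 17 + 1 = 18.
S7 applies: 18 + 3 = 21.
Final offense level: 21.
Criminal history: 5 prior points → Category Low (5-6).
Level 21 falls in the 21-25 band.
Grid: Level 21-25 × Category Low = 1380-1680 days.
Probation check: level 21 > 15 and category Low ≤ Low → not eligible.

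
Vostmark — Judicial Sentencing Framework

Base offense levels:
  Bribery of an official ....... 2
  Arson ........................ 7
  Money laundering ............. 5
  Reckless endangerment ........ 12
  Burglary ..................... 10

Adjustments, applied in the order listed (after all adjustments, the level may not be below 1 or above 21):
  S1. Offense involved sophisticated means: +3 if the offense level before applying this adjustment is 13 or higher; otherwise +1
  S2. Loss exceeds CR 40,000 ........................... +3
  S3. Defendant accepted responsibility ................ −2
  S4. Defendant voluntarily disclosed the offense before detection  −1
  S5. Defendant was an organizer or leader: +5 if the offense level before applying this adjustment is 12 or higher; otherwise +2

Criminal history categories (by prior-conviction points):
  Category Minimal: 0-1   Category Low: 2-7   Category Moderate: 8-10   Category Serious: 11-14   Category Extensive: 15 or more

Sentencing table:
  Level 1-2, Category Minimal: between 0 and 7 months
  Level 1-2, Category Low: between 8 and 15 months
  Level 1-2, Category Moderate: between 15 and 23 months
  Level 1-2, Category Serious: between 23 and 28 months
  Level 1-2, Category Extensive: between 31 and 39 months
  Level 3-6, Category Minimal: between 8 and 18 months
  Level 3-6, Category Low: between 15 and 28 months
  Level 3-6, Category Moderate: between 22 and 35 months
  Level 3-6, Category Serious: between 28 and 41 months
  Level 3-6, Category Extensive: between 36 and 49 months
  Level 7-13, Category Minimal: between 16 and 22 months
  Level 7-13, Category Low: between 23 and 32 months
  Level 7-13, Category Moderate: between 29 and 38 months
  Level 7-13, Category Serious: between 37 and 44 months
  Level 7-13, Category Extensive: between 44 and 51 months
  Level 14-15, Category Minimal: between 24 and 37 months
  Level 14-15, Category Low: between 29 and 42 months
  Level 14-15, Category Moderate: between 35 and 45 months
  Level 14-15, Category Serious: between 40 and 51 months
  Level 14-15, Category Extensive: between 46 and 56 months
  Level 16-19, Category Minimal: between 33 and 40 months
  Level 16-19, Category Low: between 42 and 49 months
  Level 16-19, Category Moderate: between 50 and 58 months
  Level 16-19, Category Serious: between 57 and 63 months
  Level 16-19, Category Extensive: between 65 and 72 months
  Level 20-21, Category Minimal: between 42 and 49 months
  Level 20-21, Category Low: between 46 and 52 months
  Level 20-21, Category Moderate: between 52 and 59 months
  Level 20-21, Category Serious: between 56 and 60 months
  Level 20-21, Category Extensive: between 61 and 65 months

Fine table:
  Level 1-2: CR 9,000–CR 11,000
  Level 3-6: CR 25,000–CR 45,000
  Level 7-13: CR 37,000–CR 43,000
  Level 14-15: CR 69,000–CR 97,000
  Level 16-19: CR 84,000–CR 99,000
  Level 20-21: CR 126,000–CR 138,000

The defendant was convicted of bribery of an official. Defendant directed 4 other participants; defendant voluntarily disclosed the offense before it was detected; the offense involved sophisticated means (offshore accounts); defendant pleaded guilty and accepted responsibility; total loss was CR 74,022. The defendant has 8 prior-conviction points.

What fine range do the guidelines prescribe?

Base offense level for bribery of an official: 2.
S1 applies (level before this adjustment is 2 < 13, so +1): 2 + 1 = 3.
S2 applies: 3 + 3 = 6.
S3 applies: 6 − 2 = 4.
S4 applies: 4 − 1 = 3.
S5 applies (level before this adjustment is 3 < 12, so +2): 3 + 2 = 5.
Final offense level: 5.
Level 5 falls in the 3-6 band.
Fine table: Level 3-6 → CR 25,000–CR 45,000.

CR 25,000–CR 45,000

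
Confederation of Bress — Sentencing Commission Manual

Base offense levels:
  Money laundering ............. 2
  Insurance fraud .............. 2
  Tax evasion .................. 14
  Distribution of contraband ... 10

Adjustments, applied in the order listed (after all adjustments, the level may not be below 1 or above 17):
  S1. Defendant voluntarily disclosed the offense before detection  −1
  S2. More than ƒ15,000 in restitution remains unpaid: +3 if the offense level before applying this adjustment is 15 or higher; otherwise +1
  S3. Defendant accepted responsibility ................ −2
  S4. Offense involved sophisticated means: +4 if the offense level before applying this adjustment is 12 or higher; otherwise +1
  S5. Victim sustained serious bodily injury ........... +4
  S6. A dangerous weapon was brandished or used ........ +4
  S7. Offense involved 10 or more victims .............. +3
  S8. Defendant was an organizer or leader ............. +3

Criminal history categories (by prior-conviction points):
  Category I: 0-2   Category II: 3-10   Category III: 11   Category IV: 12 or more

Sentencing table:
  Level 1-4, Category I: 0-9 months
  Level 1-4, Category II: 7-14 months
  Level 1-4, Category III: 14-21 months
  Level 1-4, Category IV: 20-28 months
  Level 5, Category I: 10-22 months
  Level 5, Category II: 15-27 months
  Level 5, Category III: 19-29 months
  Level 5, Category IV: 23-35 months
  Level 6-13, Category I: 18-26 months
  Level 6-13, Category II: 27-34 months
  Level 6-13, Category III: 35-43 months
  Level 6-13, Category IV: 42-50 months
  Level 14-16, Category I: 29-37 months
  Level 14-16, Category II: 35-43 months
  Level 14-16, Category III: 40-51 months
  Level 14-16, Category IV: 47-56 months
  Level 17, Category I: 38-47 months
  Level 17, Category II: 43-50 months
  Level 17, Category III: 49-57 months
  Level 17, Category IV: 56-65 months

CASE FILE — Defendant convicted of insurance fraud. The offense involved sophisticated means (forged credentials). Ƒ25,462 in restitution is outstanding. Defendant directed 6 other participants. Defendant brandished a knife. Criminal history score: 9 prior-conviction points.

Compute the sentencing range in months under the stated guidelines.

27-34 months

Base offense level for insurance fraud: 2.
S2 applies (level before this adjustment is 2 < 15, so +1): 2 + 1 = 3.
S3 does not apply.
S4 applies (level before this adjustment is 3 < 12, so +1): 3 + 1 = 4.
S5 does not apply.
S6 applies: 4 + 4 = 8.
S8 applies: 8 + 3 = 11.
Final offense level: 11.
Criminal history: 9 prior points → Category II (3-10).
Level 11 falls in the 6-13 band.
Grid: Level 6-13 × Category II = 27-34 months.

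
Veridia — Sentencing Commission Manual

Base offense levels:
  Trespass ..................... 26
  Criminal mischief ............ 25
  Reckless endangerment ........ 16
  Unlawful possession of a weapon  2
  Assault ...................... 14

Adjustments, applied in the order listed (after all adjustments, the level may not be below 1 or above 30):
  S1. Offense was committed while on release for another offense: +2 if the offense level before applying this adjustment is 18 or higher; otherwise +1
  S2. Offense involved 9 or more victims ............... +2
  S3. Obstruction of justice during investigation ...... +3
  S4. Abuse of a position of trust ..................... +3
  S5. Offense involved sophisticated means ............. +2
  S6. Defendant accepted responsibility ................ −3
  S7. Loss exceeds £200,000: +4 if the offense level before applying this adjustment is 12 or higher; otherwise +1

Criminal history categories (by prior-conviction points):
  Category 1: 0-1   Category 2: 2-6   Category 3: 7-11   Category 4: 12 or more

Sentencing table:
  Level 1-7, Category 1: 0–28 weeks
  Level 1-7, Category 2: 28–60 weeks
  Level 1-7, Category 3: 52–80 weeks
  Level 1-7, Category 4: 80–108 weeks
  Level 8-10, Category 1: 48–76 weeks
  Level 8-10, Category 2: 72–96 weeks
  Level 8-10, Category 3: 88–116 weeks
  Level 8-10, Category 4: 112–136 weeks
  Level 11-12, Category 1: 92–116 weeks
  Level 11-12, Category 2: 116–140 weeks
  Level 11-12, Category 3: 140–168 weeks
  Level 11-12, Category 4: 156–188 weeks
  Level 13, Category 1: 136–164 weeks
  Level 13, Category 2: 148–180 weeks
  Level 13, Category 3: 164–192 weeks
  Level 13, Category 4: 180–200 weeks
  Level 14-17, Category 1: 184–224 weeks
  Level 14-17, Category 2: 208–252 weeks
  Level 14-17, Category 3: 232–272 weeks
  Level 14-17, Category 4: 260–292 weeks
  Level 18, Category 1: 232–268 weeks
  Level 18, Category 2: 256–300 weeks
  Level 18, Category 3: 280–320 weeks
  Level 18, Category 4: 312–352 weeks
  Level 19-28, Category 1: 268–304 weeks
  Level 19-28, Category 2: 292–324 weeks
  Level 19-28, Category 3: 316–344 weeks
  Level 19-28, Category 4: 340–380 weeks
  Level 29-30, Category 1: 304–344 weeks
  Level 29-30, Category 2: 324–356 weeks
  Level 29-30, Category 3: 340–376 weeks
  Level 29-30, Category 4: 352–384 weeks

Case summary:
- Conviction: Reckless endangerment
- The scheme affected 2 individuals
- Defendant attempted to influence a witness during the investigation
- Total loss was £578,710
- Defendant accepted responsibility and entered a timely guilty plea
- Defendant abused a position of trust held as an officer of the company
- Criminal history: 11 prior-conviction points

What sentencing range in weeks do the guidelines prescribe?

316-344 weeks

Base offense level for reckless endangerment: 16.
S1 does not apply.
S3 applies: 16 + 3 = 19.
S4 applies: 19 + 3 = 22.
S6 applies: 22 − 3 = 19.
S7 applies (level before this adjustment is 19 ≥ 12, so +4): 19 + 4 = 23.
Final offense level: 23.
Criminal history: 11 prior points → Category 3 (7-11).
Level 23 falls in the 19-28 band.
Grid: Level 19-28 × Category 3 = 316-344 weeks.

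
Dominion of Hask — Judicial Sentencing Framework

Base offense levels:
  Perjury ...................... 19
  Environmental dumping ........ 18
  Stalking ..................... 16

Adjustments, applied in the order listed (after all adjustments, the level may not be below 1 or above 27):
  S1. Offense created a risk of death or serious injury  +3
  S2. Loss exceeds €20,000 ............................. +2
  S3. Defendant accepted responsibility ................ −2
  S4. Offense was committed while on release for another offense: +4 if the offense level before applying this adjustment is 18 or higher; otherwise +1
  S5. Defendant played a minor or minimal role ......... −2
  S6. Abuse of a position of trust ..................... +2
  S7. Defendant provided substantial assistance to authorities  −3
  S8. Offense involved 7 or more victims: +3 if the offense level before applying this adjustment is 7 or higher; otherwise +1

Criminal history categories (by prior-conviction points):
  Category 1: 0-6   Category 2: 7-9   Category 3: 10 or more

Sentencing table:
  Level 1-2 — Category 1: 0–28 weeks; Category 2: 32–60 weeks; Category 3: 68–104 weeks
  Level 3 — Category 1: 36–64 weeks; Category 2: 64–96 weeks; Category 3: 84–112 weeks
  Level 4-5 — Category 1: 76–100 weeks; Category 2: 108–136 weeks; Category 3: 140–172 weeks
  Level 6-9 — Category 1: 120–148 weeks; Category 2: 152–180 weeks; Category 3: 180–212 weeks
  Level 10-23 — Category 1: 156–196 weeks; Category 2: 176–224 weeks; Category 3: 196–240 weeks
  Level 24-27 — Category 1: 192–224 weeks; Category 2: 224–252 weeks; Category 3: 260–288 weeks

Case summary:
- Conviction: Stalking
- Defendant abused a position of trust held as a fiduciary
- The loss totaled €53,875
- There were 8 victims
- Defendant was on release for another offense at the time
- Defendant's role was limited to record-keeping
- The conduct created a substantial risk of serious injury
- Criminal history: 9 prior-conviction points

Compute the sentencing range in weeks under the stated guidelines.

Base offense level for stalking: 16.
S1 applies: 16 + 3 = 19.
S2 applies: 19 + 2 = 21.
S4 applies (level before this adjustment is 21 ≥ 18, so +4): 21 + 4 = 25.
S5 applies: 25 − 2 = 23.
S6 applies: 23 + 2 = 25.
S7 does not apply.
S8 applies (level before this adjustment is 25 ≥ 7, so +3): 25 + 3 = 28.
Level 28 exceeds the maximum of 27; capped at 27.
Final offense level: 27.
Criminal history: 9 prior points → Category 2 (7-9).
Level 27 falls in the 24-27 band.
Grid: Level 24-27 × Category 2 = 224-252 weeks.

224-252 weeks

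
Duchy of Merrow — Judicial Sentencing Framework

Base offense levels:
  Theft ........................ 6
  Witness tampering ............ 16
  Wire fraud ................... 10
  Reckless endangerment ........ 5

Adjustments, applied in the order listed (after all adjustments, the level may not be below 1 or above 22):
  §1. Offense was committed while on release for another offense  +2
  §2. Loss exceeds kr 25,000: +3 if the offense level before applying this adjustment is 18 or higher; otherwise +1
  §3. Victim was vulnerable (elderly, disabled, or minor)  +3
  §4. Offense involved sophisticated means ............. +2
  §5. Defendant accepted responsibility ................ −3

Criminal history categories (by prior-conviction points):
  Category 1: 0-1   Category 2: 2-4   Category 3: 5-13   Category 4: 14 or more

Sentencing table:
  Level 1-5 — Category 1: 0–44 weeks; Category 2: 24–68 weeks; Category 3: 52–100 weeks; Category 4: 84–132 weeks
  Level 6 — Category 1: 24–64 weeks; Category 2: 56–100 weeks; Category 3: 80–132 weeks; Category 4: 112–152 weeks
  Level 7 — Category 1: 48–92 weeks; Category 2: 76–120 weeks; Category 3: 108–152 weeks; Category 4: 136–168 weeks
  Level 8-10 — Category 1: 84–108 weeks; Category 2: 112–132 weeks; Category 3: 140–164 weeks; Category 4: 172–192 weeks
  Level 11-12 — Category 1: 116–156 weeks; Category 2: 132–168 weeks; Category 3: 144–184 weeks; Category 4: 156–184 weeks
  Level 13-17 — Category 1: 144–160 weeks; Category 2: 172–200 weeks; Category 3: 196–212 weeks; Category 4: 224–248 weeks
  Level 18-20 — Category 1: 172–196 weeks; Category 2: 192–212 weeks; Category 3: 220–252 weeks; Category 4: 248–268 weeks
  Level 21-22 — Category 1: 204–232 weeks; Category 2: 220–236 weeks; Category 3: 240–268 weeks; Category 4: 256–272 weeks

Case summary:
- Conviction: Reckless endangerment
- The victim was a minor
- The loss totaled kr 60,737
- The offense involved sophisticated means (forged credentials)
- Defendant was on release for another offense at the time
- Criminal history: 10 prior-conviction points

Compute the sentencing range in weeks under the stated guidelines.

196-212 weeks

Base offense level for reckless endangerment: 5.
§1 applies: 5 + 2 = 7.
§2 applies (level before this adjustment is 7 < 18, so +1): 7 + 1 = 8.
§3 applies: 8 + 3 = 11.
§4 applies: 11 + 2 = 13.
§5 does not apply.
Final offense level: 13.
Criminal history: 10 prior points → Category 3 (5-13).
Level 13 falls in the 13-17 band.
Grid: Level 13-17 × Category 3 = 196-212 weeks.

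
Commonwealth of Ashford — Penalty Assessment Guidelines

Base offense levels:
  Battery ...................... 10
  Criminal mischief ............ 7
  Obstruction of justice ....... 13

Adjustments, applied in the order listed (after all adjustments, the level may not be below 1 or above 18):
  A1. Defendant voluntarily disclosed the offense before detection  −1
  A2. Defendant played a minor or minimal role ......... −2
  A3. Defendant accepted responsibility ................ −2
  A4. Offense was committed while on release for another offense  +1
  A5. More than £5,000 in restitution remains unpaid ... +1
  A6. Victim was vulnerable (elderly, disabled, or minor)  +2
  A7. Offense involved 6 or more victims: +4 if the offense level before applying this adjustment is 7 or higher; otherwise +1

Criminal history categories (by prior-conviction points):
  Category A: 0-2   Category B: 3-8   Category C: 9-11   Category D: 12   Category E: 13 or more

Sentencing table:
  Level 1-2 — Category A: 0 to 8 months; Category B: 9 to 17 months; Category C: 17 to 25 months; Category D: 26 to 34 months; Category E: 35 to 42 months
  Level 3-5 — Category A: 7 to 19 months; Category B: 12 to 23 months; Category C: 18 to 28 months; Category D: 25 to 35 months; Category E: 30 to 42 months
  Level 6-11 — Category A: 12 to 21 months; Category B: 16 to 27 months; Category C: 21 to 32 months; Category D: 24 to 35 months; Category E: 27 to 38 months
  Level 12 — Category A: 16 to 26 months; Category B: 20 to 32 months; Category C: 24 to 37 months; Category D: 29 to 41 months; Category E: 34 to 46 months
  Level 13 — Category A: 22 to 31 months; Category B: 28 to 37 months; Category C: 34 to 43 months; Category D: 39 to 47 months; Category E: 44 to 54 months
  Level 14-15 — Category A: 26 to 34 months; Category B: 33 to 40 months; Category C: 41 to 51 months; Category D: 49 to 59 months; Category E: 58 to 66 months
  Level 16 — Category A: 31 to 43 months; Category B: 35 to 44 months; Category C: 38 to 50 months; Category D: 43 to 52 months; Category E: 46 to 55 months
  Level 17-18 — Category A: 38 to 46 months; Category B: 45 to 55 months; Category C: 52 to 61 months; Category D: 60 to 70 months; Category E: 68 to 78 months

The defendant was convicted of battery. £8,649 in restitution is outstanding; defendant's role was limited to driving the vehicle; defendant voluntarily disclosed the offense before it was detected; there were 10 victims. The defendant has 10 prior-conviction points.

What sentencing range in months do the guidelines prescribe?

Base offense level for battery: 10.
A1 applies: 10 − 1 = 9.
A2 applies: 9 − 2 = 7.
A3 does not apply.
A5 applies: 7 + 1 = 8.
A6 does not apply.
A7 applies (level before this adjustment is 8 ≥ 7, so +4): 8 + 4 = 12.
Final offense level: 12.
Criminal history: 10 prior points → Category C (9-11).
Level 12 falls in the 12 band.
Grid: Level 12 × Category C = 24-37 months.

24-37 months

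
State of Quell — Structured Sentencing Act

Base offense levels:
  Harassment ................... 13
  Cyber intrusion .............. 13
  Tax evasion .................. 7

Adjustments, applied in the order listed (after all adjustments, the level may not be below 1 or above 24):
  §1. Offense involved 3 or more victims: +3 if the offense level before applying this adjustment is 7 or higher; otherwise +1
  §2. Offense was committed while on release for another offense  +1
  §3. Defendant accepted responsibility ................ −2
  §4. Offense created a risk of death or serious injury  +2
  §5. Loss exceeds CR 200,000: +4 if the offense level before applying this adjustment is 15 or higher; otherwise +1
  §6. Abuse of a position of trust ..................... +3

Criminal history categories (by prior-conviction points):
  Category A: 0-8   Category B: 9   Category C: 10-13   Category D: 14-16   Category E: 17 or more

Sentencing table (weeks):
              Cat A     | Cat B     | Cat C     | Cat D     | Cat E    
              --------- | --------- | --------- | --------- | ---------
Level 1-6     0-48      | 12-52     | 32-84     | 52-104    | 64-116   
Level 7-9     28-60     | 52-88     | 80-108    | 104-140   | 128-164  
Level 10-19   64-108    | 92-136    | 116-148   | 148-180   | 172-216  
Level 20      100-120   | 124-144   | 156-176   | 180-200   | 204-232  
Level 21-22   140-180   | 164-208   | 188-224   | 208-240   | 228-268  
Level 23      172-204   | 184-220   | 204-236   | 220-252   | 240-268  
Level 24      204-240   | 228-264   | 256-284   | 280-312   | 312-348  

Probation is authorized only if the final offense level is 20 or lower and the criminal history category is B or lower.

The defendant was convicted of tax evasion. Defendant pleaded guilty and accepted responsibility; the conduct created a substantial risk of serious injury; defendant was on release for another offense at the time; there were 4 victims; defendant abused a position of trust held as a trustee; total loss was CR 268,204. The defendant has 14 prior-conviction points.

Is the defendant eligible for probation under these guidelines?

No

Base offense level for tax evasion: 7.
§1 applies (level before this adjustment is 7 ≥ 7, so +3): 7 + 3 = 10.
§2 applies: 10 + 1 = 11.
§3 applies: 11 − 2 = 9.
§4 applies: 9 + 2 = 11.
§5 applies (level before this adjustment is 11 < 15, so +1): 11 + 1 = 12.
§6 applies: 12 + 3 = 15.
Final offense level: 15.
Criminal history: 14 prior points → Category D (14-16).
Level 15 falls in the 10-19 band.
Grid: Level 10-19 × Category D = 148-180 weeks.
Probation check: level 15 ≤ 20 and category D > B → not eligible.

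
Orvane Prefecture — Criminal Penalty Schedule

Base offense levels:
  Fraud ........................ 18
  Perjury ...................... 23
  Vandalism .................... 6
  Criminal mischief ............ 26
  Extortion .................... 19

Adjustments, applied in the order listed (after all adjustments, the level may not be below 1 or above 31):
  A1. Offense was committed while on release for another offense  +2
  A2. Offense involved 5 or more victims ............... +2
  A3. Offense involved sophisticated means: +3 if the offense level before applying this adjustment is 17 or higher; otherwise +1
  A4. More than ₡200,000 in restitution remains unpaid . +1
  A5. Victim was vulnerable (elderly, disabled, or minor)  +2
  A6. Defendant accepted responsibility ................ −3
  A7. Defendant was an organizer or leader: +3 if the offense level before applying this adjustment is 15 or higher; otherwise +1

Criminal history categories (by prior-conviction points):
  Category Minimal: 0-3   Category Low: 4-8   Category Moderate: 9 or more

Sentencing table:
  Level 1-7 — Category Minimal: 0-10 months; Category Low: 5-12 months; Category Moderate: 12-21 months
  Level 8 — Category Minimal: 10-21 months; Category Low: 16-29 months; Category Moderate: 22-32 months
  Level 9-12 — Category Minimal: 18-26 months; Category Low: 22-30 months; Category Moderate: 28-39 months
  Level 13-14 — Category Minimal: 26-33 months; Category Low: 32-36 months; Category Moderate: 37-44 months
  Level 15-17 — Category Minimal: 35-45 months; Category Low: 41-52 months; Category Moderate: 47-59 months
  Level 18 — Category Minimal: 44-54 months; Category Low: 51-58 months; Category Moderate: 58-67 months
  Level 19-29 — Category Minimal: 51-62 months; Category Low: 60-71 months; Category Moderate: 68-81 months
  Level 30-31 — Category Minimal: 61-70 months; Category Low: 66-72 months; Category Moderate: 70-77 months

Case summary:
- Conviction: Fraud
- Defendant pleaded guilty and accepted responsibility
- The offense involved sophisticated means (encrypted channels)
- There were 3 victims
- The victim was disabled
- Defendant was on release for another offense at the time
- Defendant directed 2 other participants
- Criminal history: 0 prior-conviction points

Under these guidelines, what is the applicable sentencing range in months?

Base offense level for fraud: 18.
A1 applies: 18 + 2 = 20.
A3 applies (level before this adjustment is 20 ≥ 17, so +3): 20 + 3 = 23.
A5 applies: 23 + 2 = 25.
A6 applies: 25 − 3 = 22.
A7 applies (level before this adjustment is 22 ≥ 15, so +3): 22 + 3 = 25.
Final offense level: 25.
Criminal history: 0 prior points → Category Minimal (0-3).
Level 25 falls in the 19-29 band.
Grid: Level 19-29 × Category Minimal = 51-62 months.

51-62 months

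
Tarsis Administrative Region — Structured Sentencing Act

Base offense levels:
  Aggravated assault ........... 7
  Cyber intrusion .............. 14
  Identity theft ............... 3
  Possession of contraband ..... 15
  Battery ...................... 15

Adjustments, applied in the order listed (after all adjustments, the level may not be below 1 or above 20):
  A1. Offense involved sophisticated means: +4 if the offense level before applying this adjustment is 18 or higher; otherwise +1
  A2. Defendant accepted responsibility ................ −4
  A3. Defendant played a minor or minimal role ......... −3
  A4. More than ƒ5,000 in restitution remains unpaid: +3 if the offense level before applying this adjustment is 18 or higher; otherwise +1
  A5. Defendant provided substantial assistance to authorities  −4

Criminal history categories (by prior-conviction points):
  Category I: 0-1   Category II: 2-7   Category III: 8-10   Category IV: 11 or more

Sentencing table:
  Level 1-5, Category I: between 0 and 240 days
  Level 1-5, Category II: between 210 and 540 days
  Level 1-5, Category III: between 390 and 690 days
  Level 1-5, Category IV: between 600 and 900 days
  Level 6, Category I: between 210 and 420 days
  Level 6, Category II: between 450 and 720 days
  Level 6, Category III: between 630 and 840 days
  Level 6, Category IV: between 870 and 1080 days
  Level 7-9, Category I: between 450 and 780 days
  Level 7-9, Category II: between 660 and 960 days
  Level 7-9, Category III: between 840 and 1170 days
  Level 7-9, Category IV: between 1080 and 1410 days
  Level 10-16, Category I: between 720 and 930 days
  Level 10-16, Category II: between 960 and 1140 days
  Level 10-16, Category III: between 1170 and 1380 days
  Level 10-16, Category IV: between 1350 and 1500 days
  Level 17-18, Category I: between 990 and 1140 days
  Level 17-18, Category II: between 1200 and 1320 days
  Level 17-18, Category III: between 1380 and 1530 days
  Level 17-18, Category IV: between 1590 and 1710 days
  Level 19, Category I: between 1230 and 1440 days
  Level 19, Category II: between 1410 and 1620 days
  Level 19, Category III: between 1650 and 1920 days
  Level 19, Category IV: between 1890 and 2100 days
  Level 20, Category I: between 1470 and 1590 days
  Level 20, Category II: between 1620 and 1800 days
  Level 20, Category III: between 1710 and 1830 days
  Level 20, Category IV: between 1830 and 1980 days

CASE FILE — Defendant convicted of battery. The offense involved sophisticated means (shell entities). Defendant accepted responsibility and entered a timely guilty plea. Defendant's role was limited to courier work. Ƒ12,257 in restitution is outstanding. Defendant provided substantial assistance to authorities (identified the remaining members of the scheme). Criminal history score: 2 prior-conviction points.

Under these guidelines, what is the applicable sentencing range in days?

Base offense level for battery: 15.
A1 applies (level before this adjustment is 15 < 18, so +1): 15 + 1 = 16.
A2 applies: 16 − 4 = 12.
A3 applies: 12 − 3 = 9.
A4 applies (level before this adjustment is 9 < 18, so +1): 9 + 1 = 10.
A5 applies: 10 − 4 = 6.
Final offense level: 6.
Criminal history: 2 prior points → Category II (2-7).
Level 6 falls in the 6 band.
Grid: Level 6 × Category II = 450-720 days.

450-720 days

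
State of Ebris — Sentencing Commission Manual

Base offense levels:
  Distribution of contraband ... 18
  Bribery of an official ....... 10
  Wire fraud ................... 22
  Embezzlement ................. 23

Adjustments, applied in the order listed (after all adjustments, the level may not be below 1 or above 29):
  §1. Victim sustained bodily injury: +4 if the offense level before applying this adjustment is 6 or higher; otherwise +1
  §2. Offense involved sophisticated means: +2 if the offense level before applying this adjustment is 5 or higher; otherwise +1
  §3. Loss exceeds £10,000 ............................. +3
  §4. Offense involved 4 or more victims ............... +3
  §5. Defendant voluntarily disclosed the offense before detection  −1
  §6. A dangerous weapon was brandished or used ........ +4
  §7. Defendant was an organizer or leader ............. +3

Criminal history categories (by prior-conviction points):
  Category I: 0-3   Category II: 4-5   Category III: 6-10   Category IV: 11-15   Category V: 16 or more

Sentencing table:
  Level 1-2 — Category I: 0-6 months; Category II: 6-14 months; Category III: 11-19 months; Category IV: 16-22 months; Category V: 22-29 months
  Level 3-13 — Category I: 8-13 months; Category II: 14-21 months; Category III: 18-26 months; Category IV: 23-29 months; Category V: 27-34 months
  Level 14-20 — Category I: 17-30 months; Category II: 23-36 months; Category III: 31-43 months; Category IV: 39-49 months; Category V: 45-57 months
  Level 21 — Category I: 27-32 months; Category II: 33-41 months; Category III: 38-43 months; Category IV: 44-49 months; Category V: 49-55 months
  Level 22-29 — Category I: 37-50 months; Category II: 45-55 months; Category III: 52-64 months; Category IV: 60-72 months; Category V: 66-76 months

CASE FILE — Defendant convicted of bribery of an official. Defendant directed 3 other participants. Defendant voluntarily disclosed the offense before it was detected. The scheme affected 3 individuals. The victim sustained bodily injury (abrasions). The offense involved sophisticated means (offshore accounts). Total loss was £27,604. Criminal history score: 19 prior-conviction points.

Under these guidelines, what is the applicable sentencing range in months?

49-55 months

Base offense level for bribery of an official: 10.
§1 applies (level before this adjustment is 10 ≥ 6, so +4): 10 + 4 = 14.
§2 applies (level before this adjustment is 14 ≥ 5, so +2): 14 + 2 = 16.
§3 applies: 16 + 3 = 19.
§5 applies: 19 − 1 = 18.
§6 does not apply.
§7 applies: 18 + 3 = 21.
Final offense level: 21.
Criminal history: 19 prior points → Category V (16+).
Level 21 falls in the 21 band.
Grid: Level 21 × Category V = 49-55 months.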